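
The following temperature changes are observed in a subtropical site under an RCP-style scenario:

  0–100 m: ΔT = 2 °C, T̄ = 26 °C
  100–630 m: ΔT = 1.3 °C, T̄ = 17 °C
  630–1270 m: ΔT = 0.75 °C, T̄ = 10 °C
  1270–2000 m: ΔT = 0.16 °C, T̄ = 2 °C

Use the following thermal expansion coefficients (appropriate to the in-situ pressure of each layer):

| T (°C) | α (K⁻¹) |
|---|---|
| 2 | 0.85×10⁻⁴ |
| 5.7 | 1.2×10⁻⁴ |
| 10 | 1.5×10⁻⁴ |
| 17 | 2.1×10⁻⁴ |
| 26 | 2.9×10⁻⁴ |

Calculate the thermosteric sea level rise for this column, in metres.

0.285 m

Layer 1 at 26 °C → α = 2.9×10⁻⁴ K⁻¹
Layer 2 at 17 °C → α = 2.1×10⁻⁴ K⁻¹
Layer 3 at 10 °C → α = 1.5×10⁻⁴ K⁻¹
Layer 4 at 2 °C → α = 0.85×10⁻⁴ K⁻¹
100 × 2 × 2.9×10⁻⁴ = 0.05800 m
Layer 2: 1.3 × 2.1×10⁻⁴ × 530 = 0.14469 m
1.5×10⁻⁴ × 0.75 × 640 = 0.07200 m
1270–2000 m: 0.85×10⁻⁴ × 0.16 × 730 = 0.009928 m
Δh = 0.05800 + 0.14469 + 0.07200 + 0.009928 = 0.284618 m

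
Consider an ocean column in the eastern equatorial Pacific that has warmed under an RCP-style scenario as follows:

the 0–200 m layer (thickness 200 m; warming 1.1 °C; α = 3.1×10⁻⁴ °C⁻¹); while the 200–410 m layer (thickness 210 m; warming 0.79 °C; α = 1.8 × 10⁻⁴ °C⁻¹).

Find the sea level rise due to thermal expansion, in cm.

Layer 1: 3.1×10⁻⁴ × 1.1 × 200 = 0.06820 m
0.79 × 210 × 1.8×10⁻⁴ = 0.029862 m
Δh = 0.06820 + 0.029862 = 0.098062 m

about 9.81 cm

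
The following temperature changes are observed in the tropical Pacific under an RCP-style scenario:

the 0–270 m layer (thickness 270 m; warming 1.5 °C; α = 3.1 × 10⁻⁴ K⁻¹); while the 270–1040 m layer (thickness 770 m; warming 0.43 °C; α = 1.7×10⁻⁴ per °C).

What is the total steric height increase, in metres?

0.182 m

3.1×10⁻⁴ × 1.5 × 270 = 0.12555 m
770 × 1.7×10⁻⁴ × 0.43 = 0.056287 m
Δh = 0.12555 + 0.056287 = 0.181837 m ≈ 0.182 m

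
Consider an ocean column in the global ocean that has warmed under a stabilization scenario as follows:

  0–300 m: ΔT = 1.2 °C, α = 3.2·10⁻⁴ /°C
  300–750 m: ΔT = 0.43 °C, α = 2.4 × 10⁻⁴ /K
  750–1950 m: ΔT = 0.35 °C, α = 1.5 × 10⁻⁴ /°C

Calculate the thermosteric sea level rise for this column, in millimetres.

Δh = 220 mm

Layer 1: 3.2×10⁻⁴ × 1.2 × 300 = 0.11520 m
2.4×10⁻⁴ × 0.43 × 450 = 0.04644 m
1200 × 1.5×10⁻⁴ × 0.35 = 0.06300 m
Δh = 0.11520 + 0.04644 + 0.06300 = 0.22464 m ≈ 220 mm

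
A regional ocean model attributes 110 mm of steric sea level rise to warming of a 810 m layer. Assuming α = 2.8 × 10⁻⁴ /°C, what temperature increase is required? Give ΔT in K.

ΔT = Δh/(αH) = 0.11 / (2.8×10⁻⁴ × 810) ≈ 0.4850 K

ΔT ≈ 0.485 K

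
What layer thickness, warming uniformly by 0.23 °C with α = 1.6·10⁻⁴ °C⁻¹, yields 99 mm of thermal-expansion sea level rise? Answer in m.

about 2690 m

H = Δh/(αΔT) = 0.099 / (1.6×10⁻⁴ × 0.23) ≈ 2690 m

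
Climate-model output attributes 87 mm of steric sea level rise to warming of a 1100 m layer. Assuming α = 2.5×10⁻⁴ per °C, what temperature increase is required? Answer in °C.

ΔT = Δh/(αH) = 0.087 / (2.5×10⁻⁴ × 1100) ≈ 0.3164 °C

0.316 °C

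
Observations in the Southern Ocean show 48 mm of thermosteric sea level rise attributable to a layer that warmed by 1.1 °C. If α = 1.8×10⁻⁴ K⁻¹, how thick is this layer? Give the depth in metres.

H = Δh/(αΔT) = 0.048 / (1.8×10⁻⁴ × 1.1) ≈ 242.4 m

242 m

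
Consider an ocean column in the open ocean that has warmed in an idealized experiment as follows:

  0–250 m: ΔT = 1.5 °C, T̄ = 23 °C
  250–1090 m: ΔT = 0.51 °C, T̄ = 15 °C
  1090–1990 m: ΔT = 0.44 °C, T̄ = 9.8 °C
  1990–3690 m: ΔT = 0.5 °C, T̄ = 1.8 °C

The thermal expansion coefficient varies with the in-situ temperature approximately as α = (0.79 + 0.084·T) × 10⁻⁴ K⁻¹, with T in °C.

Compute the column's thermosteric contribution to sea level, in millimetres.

334 mm

Layer 1: α = (0.79 + 0.084×23)×10⁻⁴ = 2.722×10⁻⁴ K⁻¹
Layer 2: α = (0.79 + 0.084×15)×10⁻⁴ = 2.05×10⁻⁴ K⁻¹
Layer 3: α = (0.79 + 0.084×9.8)×10⁻⁴ = 1.6132×10⁻⁴ K⁻¹
Layer 4: α = (0.79 + 0.084×1.8)×10⁻⁴ = 0.9412×10⁻⁴ K⁻¹
0–250 m: 1.5 × 250 × 2.722×10⁻⁴ = 0.102075 m
250–1090 m: 0.51 × 840 × 2.05×10⁻⁴ = 0.087822 m
1090–1990 m: 1.6132×10⁻⁴ × 900 × 0.44 = 0.06388272 m
1990–3690 m: 0.9412×10⁻⁴ × 1700 × 0.5 = 0.080002 m
Δh = 0.102075 + 0.087822 + 0.06388272 + 0.080002 = 0.33378172 m ≈ 334 mm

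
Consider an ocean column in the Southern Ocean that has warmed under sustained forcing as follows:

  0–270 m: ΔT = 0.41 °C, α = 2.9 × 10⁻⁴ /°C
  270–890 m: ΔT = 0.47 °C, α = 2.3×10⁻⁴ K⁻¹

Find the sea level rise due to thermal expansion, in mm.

Layer 1: 2.9×10⁻⁴ × 270 × 0.41 = 0.032103 m
Layer 2: 0.47 × 620 × 2.3×10⁻⁴ = 0.067022 m
Δh = 0.032103 + 0.067022 = 0.099125 m ≈ 99.1 mm

about 99.1 mm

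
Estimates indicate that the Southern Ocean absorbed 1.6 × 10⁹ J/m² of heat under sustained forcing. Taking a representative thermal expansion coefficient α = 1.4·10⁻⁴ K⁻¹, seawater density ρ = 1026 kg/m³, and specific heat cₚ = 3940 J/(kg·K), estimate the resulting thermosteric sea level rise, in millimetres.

55 mm

Δh = αQ/(ρcₚ) = 1.4×10⁻⁴ × 1.6×10⁹ / (1026 × 3940) ≈ 0.055412 m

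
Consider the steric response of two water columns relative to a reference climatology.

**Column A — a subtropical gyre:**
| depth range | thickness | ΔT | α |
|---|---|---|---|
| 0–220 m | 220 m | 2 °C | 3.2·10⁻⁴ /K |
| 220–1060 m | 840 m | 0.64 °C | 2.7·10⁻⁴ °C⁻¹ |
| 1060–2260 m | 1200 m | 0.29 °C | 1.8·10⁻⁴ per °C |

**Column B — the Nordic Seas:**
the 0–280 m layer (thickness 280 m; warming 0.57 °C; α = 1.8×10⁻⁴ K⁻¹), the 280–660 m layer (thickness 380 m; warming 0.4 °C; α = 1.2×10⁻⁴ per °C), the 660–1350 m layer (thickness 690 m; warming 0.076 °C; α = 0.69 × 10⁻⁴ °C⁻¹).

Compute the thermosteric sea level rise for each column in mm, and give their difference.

A 0–220 m: 220 × 2 × 3.2×10⁻⁴ = 0.14080 m
A 220–1060 m: 2.7×10⁻⁴ × 840 × 0.64 = 0.145152 m
A 1200 × 0.29 × 1.8×10⁻⁴ = 0.06264 m
A total: 0.348592 m
B 0.57 × 280 × 1.8×10⁻⁴ = 0.028728 m
B Layer 2: 0.4 × 1.2×10⁻⁴ × 380 = 0.01824 m
B 660–1350 m: 690 × 0.076 × 0.69×10⁻⁴ = 0.00361836 m
B total: 0.05058636 m
Difference: 0.348592 − 0.05058636 = 0.29800564 m

A: 350 mm; B: 51 mm; difference 300 mm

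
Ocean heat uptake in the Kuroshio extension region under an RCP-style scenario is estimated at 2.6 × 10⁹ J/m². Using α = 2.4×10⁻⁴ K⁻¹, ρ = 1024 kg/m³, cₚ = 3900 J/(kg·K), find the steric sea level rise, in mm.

156 mm

Δh = αQ/(ρcₚ) = 2.4×10⁻⁴ × 2.6×10⁹ / (1024 × 3900) = 0.15625 m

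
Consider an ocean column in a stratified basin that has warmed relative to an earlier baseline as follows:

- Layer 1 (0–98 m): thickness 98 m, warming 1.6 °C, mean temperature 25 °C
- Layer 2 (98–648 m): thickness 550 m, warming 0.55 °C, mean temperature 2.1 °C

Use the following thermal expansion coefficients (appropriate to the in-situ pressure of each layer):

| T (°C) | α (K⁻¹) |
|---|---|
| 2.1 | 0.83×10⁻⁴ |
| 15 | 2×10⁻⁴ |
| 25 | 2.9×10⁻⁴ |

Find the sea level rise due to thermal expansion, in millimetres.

Layer 1 at 25 °C → α = 2.9×10⁻⁴ K⁻¹
Layer 2 at 2.1 °C → α = 0.83×10⁻⁴ K⁻¹
Layer 1: 2.9×10⁻⁴ × 98 × 1.6 = 0.045472 m
0.83×10⁻⁴ × 0.55 × 550 = 0.0251075 m
Δh = 0.045472 + 0.0251075 = 0.0705795 m

about 70.6 mm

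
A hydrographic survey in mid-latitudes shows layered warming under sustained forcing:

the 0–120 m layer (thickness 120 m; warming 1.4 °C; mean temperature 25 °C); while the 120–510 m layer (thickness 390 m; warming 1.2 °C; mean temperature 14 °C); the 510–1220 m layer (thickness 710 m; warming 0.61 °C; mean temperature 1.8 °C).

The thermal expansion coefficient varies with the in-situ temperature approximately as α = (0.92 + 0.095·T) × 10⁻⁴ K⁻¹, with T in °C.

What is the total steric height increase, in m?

Layer 1: α = (0.92 + 0.095×25)×10⁻⁴ = 3.295×10⁻⁴ K⁻¹
Layer 2: α = (0.92 + 0.095×14)×10⁻⁴ = 2.25×10⁻⁴ K⁻¹
Layer 3: α = (0.92 + 0.095×1.8)×10⁻⁴ = 1.091×10⁻⁴ K⁻¹
1.4 × 120 × 3.295×10⁻⁴ = 0.055356 m
2.25×10⁻⁴ × 390 × 1.2 = 0.10530 m
710 × 1.091×10⁻⁴ × 0.61 = 0.04725121 m
Δh = 0.055356 + 0.10530 + 0.04725121 = 0.20790721 m ≈ 0.208 m

Δh ≈ 0.208 m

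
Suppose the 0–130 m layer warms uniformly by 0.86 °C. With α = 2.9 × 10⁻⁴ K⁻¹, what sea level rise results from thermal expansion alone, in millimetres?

Δh = αΔT·H = 2.9×10⁻⁴ × 0.86 × 130 = 0.032422 m

32.4 mm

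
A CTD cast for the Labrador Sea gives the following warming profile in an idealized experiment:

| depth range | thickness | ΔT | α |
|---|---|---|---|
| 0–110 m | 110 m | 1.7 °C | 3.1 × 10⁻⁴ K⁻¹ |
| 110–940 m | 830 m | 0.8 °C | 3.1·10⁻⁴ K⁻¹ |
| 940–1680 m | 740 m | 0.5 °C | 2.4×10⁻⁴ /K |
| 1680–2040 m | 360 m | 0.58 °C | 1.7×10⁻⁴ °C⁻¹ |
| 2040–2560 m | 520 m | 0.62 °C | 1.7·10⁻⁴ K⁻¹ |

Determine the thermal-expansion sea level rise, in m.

0.44 m of thermosteric rise

0–110 m: 1.7 × 3.1×10⁻⁴ × 110 = 0.05797 m
830 × 3.1×10⁻⁴ × 0.8 = 0.20584 m
2.4×10⁻⁴ × 0.5 × 740 = 0.08880 m
Layer 4: 360 × 1.7×10⁻⁴ × 0.58 = 0.035496 m
Layer 5: 0.62 × 520 × 1.7×10⁻⁴ = 0.054808 m
Δh = 0.05797 + 0.20584 + 0.08880 + 0.035496 + 0.054808 = 0.442914 m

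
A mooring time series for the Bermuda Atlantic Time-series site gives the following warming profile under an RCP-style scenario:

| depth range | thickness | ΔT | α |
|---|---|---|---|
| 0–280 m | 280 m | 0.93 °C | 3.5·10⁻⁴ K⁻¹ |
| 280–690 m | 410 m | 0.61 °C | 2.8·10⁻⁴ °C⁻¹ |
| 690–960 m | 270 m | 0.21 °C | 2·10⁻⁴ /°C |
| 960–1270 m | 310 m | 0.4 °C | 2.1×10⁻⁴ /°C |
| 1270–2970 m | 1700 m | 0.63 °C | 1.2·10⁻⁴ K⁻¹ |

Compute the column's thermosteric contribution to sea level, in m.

3.5×10⁻⁴ × 0.93 × 280 = 0.09114 m
280–690 m: 410 × 2.8×10⁻⁴ × 0.61 = 0.070028 m
2×10⁻⁴ × 0.21 × 270 = 0.01134 m
960–1270 m: 2.1×10⁻⁴ × 310 × 0.4 = 0.02604 m
1270–2970 m: 1.2×10⁻⁴ × 0.63 × 1700 = 0.12852 m
Δh = 0.09114 + 0.070028 + 0.01134 + 0.02604 + 0.12852 = 0.327068 m

Δh ≈ 0.327 m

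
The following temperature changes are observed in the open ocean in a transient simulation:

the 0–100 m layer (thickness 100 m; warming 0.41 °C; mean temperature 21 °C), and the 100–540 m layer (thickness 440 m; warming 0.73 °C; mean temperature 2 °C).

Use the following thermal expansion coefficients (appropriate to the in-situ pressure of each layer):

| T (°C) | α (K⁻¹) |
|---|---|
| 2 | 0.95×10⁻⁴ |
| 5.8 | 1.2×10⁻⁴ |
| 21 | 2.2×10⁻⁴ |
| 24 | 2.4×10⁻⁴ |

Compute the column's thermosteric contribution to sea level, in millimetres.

Layer 1 at 21 °C → α = 2.2×10⁻⁴ K⁻¹
Layer 2 at 2 °C → α = 0.95×10⁻⁴ K⁻¹
2.2×10⁻⁴ × 100 × 0.41 = 0.00902 m
Layer 2: 440 × 0.95×10⁻⁴ × 0.73 = 0.030514 m
Δh = 0.00902 + 0.030514 = 0.039534 m

40 mm of thermosteric rise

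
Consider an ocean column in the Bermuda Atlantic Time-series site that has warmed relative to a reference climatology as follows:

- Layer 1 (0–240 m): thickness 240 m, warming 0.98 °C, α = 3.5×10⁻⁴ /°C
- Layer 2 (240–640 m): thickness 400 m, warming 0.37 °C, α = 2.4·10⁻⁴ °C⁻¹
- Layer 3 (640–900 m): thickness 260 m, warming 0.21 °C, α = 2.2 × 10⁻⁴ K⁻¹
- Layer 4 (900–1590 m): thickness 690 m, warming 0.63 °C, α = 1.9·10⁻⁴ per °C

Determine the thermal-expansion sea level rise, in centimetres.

21.2 cm of thermosteric rise

240 × 3.5×10⁻⁴ × 0.98 = 0.08232 m
240–640 m: 400 × 0.37 × 2.4×10⁻⁴ = 0.03552 m
Layer 3: 260 × 2.2×10⁻⁴ × 0.21 = 0.012012 m
900–1590 m: 690 × 1.9×10⁻⁴ × 0.63 = 0.082593 m
Δh = 0.08232 + 0.03552 + 0.012012 + 0.082593 = 0.212445 m ≈ 21.2 cm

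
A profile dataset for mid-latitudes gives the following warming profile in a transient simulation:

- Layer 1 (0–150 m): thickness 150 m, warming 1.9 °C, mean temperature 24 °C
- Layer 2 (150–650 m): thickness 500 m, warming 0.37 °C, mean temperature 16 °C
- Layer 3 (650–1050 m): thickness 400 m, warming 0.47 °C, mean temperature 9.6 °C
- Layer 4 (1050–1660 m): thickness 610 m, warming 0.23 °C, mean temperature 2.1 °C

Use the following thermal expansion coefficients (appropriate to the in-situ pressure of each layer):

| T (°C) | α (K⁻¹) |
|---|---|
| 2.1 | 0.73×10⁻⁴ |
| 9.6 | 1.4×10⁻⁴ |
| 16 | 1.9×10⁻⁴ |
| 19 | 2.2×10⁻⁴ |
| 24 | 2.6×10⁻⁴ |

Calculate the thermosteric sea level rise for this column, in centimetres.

Layer 1 at 24 °C → α = 2.6×10⁻⁴ K⁻¹
Layer 2 at 16 °C → α = 1.9×10⁻⁴ K⁻¹
Layer 3 at 9.6 °C → α = 1.4×10⁻⁴ K⁻¹
Layer 4 at 2.1 °C → α = 0.73×10⁻⁴ K⁻¹
0–150 m: 2.6×10⁻⁴ × 1.9 × 150 = 0.07410 m
500 × 1.9×10⁻⁴ × 0.37 = 0.03515 m
Layer 3: 400 × 1.4×10⁻⁴ × 0.47 = 0.02632 m
Layer 4: 0.73×10⁻⁴ × 610 × 0.23 = 0.0102419 m
Δh = 0.07410 + 0.03515 + 0.02632 + 0.0102419 = 0.1458119 m

14.6 cm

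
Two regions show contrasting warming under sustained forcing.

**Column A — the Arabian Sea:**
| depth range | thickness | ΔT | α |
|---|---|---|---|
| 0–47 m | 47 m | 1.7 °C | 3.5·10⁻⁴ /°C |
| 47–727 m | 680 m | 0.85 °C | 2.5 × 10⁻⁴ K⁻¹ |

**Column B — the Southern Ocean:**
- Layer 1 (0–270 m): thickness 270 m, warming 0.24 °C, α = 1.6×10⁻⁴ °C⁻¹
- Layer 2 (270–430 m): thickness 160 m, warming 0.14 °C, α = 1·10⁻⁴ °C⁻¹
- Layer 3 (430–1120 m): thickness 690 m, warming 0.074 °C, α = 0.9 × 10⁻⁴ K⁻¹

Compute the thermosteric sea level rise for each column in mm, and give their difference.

A 0–47 m: 1.7 × 47 × 3.5×10⁻⁴ = 0.027965 m
A 47–727 m: 680 × 0.85 × 2.5×10⁻⁴ = 0.14450 m
A total: 0.172465 m
B 1.6×10⁻⁴ × 270 × 0.24 = 0.010368 m
B 270–430 m: 160 × 0.14 × 1×10⁻⁴ = 0.00224 m
B Layer 3: 0.074 × 690 × 0.9×10⁻⁴ = 0.0045954 m
B total: 0.0172034 m
Difference: 0.172465 − 0.0172034 = 0.1552616 m

A: 170 mm; B: 17 mm; difference 160 mm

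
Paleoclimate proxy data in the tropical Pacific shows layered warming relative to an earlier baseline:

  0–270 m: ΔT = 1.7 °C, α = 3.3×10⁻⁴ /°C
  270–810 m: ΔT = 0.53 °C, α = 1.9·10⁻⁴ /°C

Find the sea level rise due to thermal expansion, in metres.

0–270 m: 3.3×10⁻⁴ × 270 × 1.7 = 0.15147 m
Layer 2: 540 × 1.9×10⁻⁴ × 0.53 = 0.054378 m
Δh = 0.15147 + 0.054378 = 0.205848 m ≈ 0.206 m

about 0.206 m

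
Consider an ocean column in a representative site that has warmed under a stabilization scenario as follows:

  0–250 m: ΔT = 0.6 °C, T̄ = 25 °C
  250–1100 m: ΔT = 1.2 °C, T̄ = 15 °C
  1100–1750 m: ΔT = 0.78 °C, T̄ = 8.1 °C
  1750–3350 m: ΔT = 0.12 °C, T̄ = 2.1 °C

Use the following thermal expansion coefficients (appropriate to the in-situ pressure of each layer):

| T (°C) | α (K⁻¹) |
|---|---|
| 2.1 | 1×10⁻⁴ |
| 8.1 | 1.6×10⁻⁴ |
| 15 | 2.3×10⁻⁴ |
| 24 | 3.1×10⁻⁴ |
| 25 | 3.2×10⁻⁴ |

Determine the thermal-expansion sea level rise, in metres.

about 0.38 m

Layer 1 at 25 °C → α = 3.2×10⁻⁴ K⁻¹
Layer 2 at 15 °C → α = 2.3×10⁻⁴ K⁻¹
Layer 3 at 8.1 °C → α = 1.6×10⁻⁴ K⁻¹
Layer 4 at 2.1 °C → α = 1×10⁻⁴ K⁻¹
Layer 1: 3.2×10⁻⁴ × 0.6 × 250 = 0.04800 m
1.2 × 850 × 2.3×10⁻⁴ = 0.23460 m
Layer 3: 0.78 × 1.6×10⁻⁴ × 650 = 0.08112 m
1750–3350 m: 1600 × 1×10⁻⁴ × 0.12 = 0.01920 m
Δh = 0.04800 + 0.23460 + 0.08112 + 0.01920 = 0.38292 m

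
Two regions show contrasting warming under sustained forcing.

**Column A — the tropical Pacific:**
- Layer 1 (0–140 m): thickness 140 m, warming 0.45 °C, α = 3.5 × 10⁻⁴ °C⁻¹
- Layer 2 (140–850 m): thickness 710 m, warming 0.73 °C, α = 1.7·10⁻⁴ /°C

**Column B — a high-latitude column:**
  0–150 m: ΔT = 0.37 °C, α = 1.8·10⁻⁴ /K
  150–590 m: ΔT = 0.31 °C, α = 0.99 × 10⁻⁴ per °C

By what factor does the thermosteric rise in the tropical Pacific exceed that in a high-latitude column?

4.7

A Layer 1: 3.5×10⁻⁴ × 0.45 × 140 = 0.02205 m
A 710 × 0.73 × 1.7×10⁻⁴ = 0.088111 m
A total: 0.110161 m
B 0–150 m: 1.8×10⁻⁴ × 150 × 0.37 = 0.00999 m
B Layer 2: 440 × 0.31 × 0.99×10⁻⁴ = 0.0135036 m
B total: 0.0234936 m
Ratio: 0.110161 / 0.0234936 ≈ 4.689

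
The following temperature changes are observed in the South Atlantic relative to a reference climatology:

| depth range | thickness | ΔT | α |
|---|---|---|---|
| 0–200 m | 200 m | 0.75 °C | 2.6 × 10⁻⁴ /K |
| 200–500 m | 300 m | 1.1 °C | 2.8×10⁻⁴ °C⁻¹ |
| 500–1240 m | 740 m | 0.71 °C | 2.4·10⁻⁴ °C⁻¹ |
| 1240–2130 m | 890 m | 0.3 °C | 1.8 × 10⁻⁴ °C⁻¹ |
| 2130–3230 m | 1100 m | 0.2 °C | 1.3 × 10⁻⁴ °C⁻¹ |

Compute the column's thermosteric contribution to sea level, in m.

Δh ≈ 0.334 m

Layer 1: 2.6×10⁻⁴ × 200 × 0.75 = 0.03900 m
300 × 2.8×10⁻⁴ × 1.1 = 0.09240 m
Layer 3: 740 × 0.71 × 2.4×10⁻⁴ = 0.126096 m
1240–2130 m: 890 × 0.3 × 1.8×10⁻⁴ = 0.04806 m
Layer 5: 1.3×10⁻⁴ × 0.2 × 1100 = 0.02860 m
Δh = 0.03900 + 0.09240 + 0.126096 + 0.04806 + 0.02860 = 0.334156 m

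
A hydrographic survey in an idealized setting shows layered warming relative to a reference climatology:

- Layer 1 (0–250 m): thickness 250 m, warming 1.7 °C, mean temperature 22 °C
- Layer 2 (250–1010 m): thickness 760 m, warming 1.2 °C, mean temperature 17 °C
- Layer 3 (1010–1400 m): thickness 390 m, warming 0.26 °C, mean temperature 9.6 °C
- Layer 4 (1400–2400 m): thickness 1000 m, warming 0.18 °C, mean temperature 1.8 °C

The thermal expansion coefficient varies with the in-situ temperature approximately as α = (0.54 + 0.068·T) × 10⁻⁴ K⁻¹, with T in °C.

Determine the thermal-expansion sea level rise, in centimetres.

Layer 1: α = (0.54 + 0.068×22)×10⁻⁴ = 2.036×10⁻⁴ K⁻¹
Layer 2: α = (0.54 + 0.068×17)×10⁻⁴ = 1.696×10⁻⁴ K⁻¹
Layer 3: α = (0.54 + 0.068×9.6)×10⁻⁴ = 1.1928×10⁻⁴ K⁻¹
Layer 4: α = (0.54 + 0.068×1.8)×10⁻⁴ = 0.6624×10⁻⁴ K⁻¹
Layer 1: 2.036×10⁻⁴ × 1.7 × 250 = 0.08653 m
1.2 × 1.696×10⁻⁴ × 760 = 0.1546752 m
1010–1400 m: 0.26 × 1.1928×10⁻⁴ × 390 = 0.012094992 m
0.6624×10⁻⁴ × 0.18 × 1000 = 0.0119232 m
Δh = 0.08653 + 0.1546752 + 0.012094992 + 0.0119232 = 0.265223392 m

Δh = 27 cm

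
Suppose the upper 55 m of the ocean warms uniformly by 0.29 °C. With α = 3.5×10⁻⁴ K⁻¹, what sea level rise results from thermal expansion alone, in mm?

Δh = αΔT·H = 3.5×10⁻⁴ × 0.29 × 55 = 0.0055825 m

5.58 mm of thermosteric rise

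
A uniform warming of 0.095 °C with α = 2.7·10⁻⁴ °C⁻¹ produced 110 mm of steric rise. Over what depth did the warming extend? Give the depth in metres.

4290 m

H = Δh/(αΔT) = 0.11 / (2.7×10⁻⁴ × 0.095) ≈ 4288 m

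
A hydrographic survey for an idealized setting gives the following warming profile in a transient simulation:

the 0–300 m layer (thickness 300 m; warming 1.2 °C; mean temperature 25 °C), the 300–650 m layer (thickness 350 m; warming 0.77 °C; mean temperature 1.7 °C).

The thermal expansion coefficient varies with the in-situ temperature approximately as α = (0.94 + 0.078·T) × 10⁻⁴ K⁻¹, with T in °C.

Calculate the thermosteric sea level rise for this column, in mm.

Layer 1: α = (0.94 + 0.078×25)×10⁻⁴ = 2.89×10⁻⁴ K⁻¹
Layer 2: α = (0.94 + 0.078×1.7)×10⁻⁴ = 1.0726×10⁻⁴ K⁻¹
0–300 m: 300 × 2.89×10⁻⁴ × 1.2 = 0.10404 m
Layer 2: 0.77 × 1.0726×10⁻⁴ × 350 = 0.02890657 m
Δh = 0.10404 + 0.02890657 = 0.13294657 m

130 mm of thermosteric rise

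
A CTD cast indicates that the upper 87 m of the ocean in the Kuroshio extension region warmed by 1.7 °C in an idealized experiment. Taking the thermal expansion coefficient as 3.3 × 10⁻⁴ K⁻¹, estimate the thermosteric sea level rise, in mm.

Δh = αΔT·H = 3.3×10⁻⁴ × 1.7 × 87 = 0.048807 m

Δh ≈ 49 mm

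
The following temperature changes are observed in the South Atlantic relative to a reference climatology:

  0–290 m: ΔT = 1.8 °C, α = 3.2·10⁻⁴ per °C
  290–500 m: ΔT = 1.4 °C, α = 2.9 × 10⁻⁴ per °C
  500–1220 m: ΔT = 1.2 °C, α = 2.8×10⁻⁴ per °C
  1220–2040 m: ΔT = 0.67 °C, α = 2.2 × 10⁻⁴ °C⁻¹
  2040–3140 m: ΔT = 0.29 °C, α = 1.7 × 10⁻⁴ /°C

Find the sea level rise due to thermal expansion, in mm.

3.2×10⁻⁴ × 290 × 1.8 = 0.16704 m
210 × 2.9×10⁻⁴ × 1.4 = 0.08526 m
500–1220 m: 2.8×10⁻⁴ × 720 × 1.2 = 0.24192 m
Layer 4: 820 × 2.2×10⁻⁴ × 0.67 = 0.120868 m
Layer 5: 1.7×10⁻⁴ × 1100 × 0.29 = 0.05423 m
Δh = 0.16704 + 0.08526 + 0.24192 + 0.120868 + 0.05423 = 0.669318 m

Δh ≈ 669 mm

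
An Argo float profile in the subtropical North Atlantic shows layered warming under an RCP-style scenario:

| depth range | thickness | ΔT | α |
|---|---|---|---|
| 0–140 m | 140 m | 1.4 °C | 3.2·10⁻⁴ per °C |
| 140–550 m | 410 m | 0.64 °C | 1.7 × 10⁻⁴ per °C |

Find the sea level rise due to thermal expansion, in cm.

3.2×10⁻⁴ × 140 × 1.4 = 0.06272 m
410 × 1.7×10⁻⁴ × 0.64 = 0.044608 m
Δh = 0.06272 + 0.044608 = 0.107328 m ≈ 10.7 cm

10.7 cm of thermosteric rise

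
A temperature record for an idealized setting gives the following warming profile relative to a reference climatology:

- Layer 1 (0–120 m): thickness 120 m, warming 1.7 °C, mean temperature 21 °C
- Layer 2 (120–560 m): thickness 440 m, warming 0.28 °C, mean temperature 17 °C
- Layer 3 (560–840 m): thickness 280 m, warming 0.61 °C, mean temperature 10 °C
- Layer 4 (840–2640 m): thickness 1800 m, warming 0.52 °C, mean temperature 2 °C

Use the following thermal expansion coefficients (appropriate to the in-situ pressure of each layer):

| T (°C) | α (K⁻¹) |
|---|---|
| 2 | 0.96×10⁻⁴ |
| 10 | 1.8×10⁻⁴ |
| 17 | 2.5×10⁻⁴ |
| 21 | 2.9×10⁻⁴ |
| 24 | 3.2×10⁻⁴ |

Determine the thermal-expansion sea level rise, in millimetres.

210 mm of thermosteric rise

Layer 1 at 21 °C → α = 2.9×10⁻⁴ K⁻¹
Layer 2 at 17 °C → α = 2.5×10⁻⁴ K⁻¹
Layer 3 at 10 °C → α = 1.8×10⁻⁴ K⁻¹
Layer 4 at 2 °C → α = 0.96×10⁻⁴ K⁻¹
Layer 1: 120 × 1.7 × 2.9×10⁻⁴ = 0.05916 m
120–560 m: 440 × 2.5×10⁻⁴ × 0.28 = 0.03080 m
560–840 m: 1.8×10⁻⁴ × 280 × 0.61 = 0.030744 m
840–2640 m: 0.52 × 1800 × 0.96×10⁻⁴ = 0.089856 m
Δh = 0.05916 + 0.03080 + 0.030744 + 0.089856 = 0.21056 m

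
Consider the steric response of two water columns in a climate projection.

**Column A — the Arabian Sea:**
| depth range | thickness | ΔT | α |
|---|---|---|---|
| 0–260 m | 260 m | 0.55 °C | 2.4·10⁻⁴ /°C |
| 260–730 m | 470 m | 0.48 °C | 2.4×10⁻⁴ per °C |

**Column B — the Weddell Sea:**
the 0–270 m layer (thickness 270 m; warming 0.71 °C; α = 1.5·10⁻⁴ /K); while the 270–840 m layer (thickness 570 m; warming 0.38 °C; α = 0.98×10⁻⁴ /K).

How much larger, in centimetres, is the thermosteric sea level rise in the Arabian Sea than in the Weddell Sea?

A Layer 1: 2.4×10⁻⁴ × 0.55 × 260 = 0.03432 m
A Layer 2: 0.48 × 2.4×10⁻⁴ × 470 = 0.054144 m
A total: 0.088464 m
B 0–270 m: 0.71 × 270 × 1.5×10⁻⁴ = 0.028755 m
B 570 × 0.98×10⁻⁴ × 0.38 = 0.0212268 m
B total: 0.0499818 m
Difference: 0.088464 − 0.0499818 = 0.0384822 m

3.8 cm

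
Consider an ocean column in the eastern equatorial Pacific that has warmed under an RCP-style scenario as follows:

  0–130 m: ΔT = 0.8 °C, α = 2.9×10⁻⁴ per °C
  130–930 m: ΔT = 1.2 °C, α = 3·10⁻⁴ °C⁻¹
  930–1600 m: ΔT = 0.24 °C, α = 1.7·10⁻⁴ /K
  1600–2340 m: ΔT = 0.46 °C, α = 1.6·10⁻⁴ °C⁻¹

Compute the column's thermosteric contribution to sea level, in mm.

400 mm

Layer 1: 0.8 × 130 × 2.9×10⁻⁴ = 0.03016 m
Layer 2: 3×10⁻⁴ × 1.2 × 800 = 0.28800 m
930–1600 m: 1.7×10⁻⁴ × 670 × 0.24 = 0.027336 m
1600–2340 m: 1.6×10⁻⁴ × 0.46 × 740 = 0.054464 m
Δh = 0.03016 + 0.28800 + 0.027336 + 0.054464 = 0.39996 m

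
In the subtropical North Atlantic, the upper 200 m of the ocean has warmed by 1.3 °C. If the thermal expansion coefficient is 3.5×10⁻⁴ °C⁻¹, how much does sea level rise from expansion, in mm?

about 91 mm

Δh = αΔT·H = 3.5×10⁻⁴ × 1.3 × 200 = 0.09100 m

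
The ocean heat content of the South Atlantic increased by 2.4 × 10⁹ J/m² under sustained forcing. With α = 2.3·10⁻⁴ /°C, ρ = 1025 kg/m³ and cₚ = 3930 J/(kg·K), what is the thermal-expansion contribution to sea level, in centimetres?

Δh = αQ/(ρcₚ) = 2.3×10⁻⁴ × 2.4×10⁹ / (1025 × 3930) ≈ 0.13703 m

Δh = 13.7 cm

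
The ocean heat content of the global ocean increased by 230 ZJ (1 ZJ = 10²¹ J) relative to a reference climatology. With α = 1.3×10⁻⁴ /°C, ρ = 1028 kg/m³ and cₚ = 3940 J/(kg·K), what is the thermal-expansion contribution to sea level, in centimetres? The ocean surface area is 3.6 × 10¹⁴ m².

2.05 cm of thermosteric rise

Per unit area: Q = 230×10²¹ / (3.6×10¹⁴) ≈ 6.389×10⁸ J/m²
Δh = αQ/(ρcₚ) = 1.3×10⁻⁴ × 6.389×10⁸ / (1028 × 3940) ≈ 0.020506 m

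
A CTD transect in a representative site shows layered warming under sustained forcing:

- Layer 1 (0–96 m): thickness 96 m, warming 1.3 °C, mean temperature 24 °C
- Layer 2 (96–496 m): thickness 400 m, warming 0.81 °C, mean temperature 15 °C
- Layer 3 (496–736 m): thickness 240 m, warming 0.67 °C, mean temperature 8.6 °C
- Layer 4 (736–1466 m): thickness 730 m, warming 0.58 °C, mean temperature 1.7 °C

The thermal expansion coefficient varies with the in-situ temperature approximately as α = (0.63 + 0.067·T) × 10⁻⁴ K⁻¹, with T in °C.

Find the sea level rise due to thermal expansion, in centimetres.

about 13 cm

Layer 1: α = (0.63 + 0.067×24)×10⁻⁴ = 2.238×10⁻⁴ K⁻¹
Layer 2: α = (0.63 + 0.067×15)×10⁻⁴ = 1.635×10⁻⁴ K⁻¹
Layer 3: α = (0.63 + 0.067×8.6)×10⁻⁴ = 1.2062×10⁻⁴ K⁻¹
Layer 4: α = (0.63 + 0.067×1.7)×10⁻⁴ = 0.7439×10⁻⁴ K⁻¹
1.3 × 2.238×10⁻⁴ × 96 = 0.02793024 m
400 × 0.81 × 1.635×10⁻⁴ = 0.052974 m
496–736 m: 1.2062×10⁻⁴ × 0.67 × 240 = 0.019395696 m
736–1466 m: 0.7439×10⁻⁴ × 0.58 × 730 = 0.031496726 m
Δh = 0.02793024 + 0.052974 + 0.019395696 + 0.031496726 = 0.131796662 m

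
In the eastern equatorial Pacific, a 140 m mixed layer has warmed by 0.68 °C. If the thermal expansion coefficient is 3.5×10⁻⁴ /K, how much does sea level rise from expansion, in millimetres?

33 mm

Δh = αΔT·H = 3.5×10⁻⁴ × 0.68 × 140 = 0.03332 m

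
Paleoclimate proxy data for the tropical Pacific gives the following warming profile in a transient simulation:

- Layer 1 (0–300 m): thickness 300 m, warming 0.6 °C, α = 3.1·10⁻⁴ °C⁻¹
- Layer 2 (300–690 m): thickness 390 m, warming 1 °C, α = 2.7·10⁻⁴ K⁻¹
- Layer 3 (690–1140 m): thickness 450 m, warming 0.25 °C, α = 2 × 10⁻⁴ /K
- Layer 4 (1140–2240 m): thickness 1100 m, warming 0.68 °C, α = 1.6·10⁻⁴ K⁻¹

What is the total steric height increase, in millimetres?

300 × 0.6 × 3.1×10⁻⁴ = 0.05580 m
Layer 2: 2.7×10⁻⁴ × 1 × 390 = 0.10530 m
2×10⁻⁴ × 450 × 0.25 = 0.02250 m
1140–2240 m: 0.68 × 1100 × 1.6×10⁻⁴ = 0.11968 m
Δh = 0.05580 + 0.10530 + 0.02250 + 0.11968 = 0.30328 m

Δh ≈ 303 mm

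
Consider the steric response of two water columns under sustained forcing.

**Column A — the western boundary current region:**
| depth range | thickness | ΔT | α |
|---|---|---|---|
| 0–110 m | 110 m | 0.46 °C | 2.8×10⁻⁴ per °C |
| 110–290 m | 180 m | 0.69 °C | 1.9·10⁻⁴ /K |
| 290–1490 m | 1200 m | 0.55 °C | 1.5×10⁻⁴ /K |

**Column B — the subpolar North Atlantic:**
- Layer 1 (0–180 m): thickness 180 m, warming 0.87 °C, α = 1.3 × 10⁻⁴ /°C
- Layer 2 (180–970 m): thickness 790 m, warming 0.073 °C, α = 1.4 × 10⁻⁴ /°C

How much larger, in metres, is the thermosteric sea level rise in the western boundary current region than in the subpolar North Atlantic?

0.108 m

A 0–110 m: 110 × 2.8×10⁻⁴ × 0.46 = 0.014168 m
A 110–290 m: 180 × 1.9×10⁻⁴ × 0.69 = 0.023598 m
A Layer 3: 1.5×10⁻⁴ × 1200 × 0.55 = 0.09900 m
A total: 0.136766 m
B Layer 1: 1.3×10⁻⁴ × 180 × 0.87 = 0.020358 m
B 180–970 m: 790 × 1.4×10⁻⁴ × 0.073 = 0.0080738 m
B total: 0.0284318 m
Difference: 0.136766 − 0.0284318 = 0.1083342 m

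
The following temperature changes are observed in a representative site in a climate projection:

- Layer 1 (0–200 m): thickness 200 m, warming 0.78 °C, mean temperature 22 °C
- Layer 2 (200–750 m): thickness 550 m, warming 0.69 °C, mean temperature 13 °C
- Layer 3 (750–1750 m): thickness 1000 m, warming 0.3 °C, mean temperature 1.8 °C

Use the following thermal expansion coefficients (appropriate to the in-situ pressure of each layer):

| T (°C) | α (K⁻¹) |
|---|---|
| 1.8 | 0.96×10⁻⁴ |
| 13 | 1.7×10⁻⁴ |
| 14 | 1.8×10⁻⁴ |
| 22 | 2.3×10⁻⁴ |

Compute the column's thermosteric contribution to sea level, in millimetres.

Layer 1 at 22 °C → α = 2.3×10⁻⁴ K⁻¹
Layer 2 at 13 °C → α = 1.7×10⁻⁴ K⁻¹
Layer 3 at 1.8 °C → α = 0.96×10⁻⁴ K⁻¹
2.3×10⁻⁴ × 200 × 0.78 = 0.03588 m
200–750 m: 550 × 0.69 × 1.7×10⁻⁴ = 0.064515 m
0.3 × 1000 × 0.96×10⁻⁴ = 0.02880 m
Δh = 0.03588 + 0.064515 + 0.02880 = 0.129195 m ≈ 130 mm

130 mm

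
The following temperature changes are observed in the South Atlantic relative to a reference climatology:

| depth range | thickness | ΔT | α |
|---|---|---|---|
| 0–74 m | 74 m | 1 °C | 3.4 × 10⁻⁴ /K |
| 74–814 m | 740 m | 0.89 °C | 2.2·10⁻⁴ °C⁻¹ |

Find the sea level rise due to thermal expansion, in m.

74 × 1 × 3.4×10⁻⁴ = 0.02516 m
Layer 2: 2.2×10⁻⁴ × 740 × 0.89 = 0.144892 m
Δh = 0.02516 + 0.144892 = 0.170052 m

Δh ≈ 0.170 m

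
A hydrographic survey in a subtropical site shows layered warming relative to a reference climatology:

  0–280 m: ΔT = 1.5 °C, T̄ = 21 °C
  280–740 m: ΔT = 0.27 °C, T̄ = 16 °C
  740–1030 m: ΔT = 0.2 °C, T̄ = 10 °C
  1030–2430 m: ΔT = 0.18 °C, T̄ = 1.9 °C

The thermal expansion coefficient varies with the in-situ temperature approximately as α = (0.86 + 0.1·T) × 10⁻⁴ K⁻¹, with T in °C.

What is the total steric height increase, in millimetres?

Layer 1: α = (0.86 + 0.1×21)×10⁻⁴ = 2.96×10⁻⁴ K⁻¹
Layer 2: α = (0.86 + 0.1×16)×10⁻⁴ = 2.46×10⁻⁴ K⁻¹
Layer 3: α = (0.86 + 0.1×10)×10⁻⁴ = 1.86×10⁻⁴ K⁻¹
Layer 4: α = (0.86 + 0.1×1.9)×10⁻⁴ = 1.05×10⁻⁴ K⁻¹
1.5 × 280 × 2.96×10⁻⁴ = 0.12432 m
Layer 2: 0.27 × 460 × 2.46×10⁻⁴ = 0.0305532 m
0.2 × 1.86×10⁻⁴ × 290 = 0.010788 m
1.05×10⁻⁴ × 0.18 × 1400 = 0.02646 m
Δh = 0.12432 + 0.0305532 + 0.010788 + 0.02646 = 0.1921212 m

192 mm of thermosteric rise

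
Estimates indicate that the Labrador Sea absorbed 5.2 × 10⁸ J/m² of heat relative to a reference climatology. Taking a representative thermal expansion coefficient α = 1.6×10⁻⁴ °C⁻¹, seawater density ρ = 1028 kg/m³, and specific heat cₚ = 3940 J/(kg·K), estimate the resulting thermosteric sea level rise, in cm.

Δh = 2.1 cm

Δh = αQ/(ρcₚ) = 1.6×10⁻⁴ × 5.2×10⁸ / (1028 × 3940) ≈ 0.020542 m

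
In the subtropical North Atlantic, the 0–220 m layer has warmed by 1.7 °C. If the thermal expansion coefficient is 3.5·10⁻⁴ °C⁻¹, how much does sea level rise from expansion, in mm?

Δh = αΔT·H = 3.5×10⁻⁴ × 1.7 × 220 = 0.13090 m

Δh ≈ 131 mm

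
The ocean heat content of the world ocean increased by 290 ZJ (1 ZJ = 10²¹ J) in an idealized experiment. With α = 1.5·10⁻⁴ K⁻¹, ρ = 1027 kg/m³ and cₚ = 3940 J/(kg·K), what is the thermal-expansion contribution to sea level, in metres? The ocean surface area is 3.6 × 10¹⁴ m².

Per unit area: Q = 290×10²¹ / (3.6×10¹⁴) ≈ 8.056×10⁸ J/m²
Δh = αQ/(ρcₚ) = 1.5×10⁻⁴ × 8.056×10⁸ / (1027 × 3940) ≈ 0.029864 m

Δh ≈ 0.0299 m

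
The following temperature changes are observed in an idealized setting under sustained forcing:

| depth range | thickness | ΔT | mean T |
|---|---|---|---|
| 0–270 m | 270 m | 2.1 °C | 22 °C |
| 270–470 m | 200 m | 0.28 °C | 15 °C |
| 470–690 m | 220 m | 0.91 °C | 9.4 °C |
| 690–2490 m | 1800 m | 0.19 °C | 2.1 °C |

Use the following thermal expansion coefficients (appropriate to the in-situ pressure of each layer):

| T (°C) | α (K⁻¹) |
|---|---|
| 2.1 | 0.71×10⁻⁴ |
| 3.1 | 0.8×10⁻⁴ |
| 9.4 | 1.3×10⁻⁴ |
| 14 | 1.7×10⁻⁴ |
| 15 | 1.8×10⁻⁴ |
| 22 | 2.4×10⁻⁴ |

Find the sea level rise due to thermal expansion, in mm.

196 mm

Layer 1 at 22 °C → α = 2.4×10⁻⁴ K⁻¹
Layer 2 at 15 °C → α = 1.8×10⁻⁴ K⁻¹
Layer 3 at 9.4 °C → α = 1.3×10⁻⁴ K⁻¹
Layer 4 at 2.1 °C → α = 0.71×10⁻⁴ K⁻¹
Layer 1: 2.4×10⁻⁴ × 2.1 × 270 = 0.13608 m
Layer 2: 1.8×10⁻⁴ × 200 × 0.28 = 0.01008 m
Layer 3: 0.91 × 1.3×10⁻⁴ × 220 = 0.026026 m
690–2490 m: 0.71×10⁻⁴ × 1800 × 0.19 = 0.024282 m
Δh = 0.13608 + 0.01008 + 0.026026 + 0.024282 = 0.196468 m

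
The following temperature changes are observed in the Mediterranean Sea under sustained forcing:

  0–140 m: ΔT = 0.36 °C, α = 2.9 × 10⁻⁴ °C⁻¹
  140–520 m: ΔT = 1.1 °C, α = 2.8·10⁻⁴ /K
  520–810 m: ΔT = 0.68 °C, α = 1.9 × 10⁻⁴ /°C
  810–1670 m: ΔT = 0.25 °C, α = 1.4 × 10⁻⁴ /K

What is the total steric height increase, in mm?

140 × 2.9×10⁻⁴ × 0.36 = 0.014616 m
140–520 m: 380 × 1.1 × 2.8×10⁻⁴ = 0.11704 m
0.68 × 290 × 1.9×10⁻⁴ = 0.037468 m
Layer 4: 860 × 0.25 × 1.4×10⁻⁴ = 0.03010 m
Δh = 0.014616 + 0.11704 + 0.037468 + 0.03010 = 0.199224 m

Δh = 199 mm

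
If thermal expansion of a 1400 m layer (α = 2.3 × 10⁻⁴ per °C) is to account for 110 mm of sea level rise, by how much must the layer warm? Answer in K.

ΔT = Δh/(αH) = 0.11 / (2.3×10⁻⁴ × 1400) ≈ 0.3416 K

ΔT ≈ 0.342 K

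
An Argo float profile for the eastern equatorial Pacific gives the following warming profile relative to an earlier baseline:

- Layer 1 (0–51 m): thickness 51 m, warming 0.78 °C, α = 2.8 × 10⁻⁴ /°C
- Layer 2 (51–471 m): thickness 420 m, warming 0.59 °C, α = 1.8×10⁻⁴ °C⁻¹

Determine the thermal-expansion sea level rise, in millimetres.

0–51 m: 0.78 × 51 × 2.8×10⁻⁴ = 0.0111384 m
51–471 m: 420 × 1.8×10⁻⁴ × 0.59 = 0.044604 m
Δh = 0.0111384 + 0.044604 = 0.0557424 m

55.7 mm of thermosteric rise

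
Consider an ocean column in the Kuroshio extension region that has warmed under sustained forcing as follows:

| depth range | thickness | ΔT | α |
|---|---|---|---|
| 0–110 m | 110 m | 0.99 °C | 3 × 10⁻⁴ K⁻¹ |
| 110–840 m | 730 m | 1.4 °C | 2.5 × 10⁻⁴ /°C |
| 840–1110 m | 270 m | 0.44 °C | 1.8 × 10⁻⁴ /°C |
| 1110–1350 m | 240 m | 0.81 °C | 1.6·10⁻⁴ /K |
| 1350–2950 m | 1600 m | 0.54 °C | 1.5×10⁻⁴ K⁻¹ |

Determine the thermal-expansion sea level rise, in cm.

0–110 m: 3×10⁻⁴ × 110 × 0.99 = 0.03267 m
110–840 m: 2.5×10⁻⁴ × 730 × 1.4 = 0.25550 m
840–1110 m: 0.44 × 270 × 1.8×10⁻⁴ = 0.021384 m
240 × 0.81 × 1.6×10⁻⁴ = 0.031104 m
1600 × 0.54 × 1.5×10⁻⁴ = 0.12960 m
Δh = 0.03267 + 0.25550 + 0.021384 + 0.031104 + 0.12960 = 0.470258 m ≈ 47 cm

47 cm of thermosteric rise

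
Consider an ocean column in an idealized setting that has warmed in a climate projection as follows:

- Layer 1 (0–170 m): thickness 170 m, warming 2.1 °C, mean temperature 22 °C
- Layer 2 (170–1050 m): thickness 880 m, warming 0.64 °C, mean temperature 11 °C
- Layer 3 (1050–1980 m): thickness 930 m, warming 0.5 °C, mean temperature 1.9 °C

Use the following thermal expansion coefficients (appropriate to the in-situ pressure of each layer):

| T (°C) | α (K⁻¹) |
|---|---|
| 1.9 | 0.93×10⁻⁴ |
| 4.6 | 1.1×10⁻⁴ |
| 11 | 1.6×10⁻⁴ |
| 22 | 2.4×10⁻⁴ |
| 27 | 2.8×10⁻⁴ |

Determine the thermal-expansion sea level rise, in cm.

Δh ≈ 21.9 cm

Layer 1 at 22 °C → α = 2.4×10⁻⁴ K⁻¹
Layer 2 at 11 °C → α = 1.6×10⁻⁴ K⁻¹
Layer 3 at 1.9 °C → α = 0.93×10⁻⁴ K⁻¹
2.1 × 170 × 2.4×10⁻⁴ = 0.08568 m
1.6×10⁻⁴ × 880 × 0.64 = 0.090112 m
Layer 3: 0.93×10⁻⁴ × 0.5 × 930 = 0.043245 m
Δh = 0.08568 + 0.090112 + 0.043245 = 0.219037 m ≈ 21.9 cm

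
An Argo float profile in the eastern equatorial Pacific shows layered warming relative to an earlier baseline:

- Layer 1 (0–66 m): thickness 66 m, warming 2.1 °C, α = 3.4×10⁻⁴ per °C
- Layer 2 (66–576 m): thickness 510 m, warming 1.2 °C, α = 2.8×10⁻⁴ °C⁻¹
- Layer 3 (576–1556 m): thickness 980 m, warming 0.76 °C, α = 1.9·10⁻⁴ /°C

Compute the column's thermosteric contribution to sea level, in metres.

Layer 1: 2.1 × 66 × 3.4×10⁻⁴ = 0.047124 m
66–576 m: 510 × 2.8×10⁻⁴ × 1.2 = 0.17136 m
576–1556 m: 0.76 × 980 × 1.9×10⁻⁴ = 0.141512 m
Δh = 0.047124 + 0.17136 + 0.141512 = 0.359996 m

0.360 m of thermosteric rise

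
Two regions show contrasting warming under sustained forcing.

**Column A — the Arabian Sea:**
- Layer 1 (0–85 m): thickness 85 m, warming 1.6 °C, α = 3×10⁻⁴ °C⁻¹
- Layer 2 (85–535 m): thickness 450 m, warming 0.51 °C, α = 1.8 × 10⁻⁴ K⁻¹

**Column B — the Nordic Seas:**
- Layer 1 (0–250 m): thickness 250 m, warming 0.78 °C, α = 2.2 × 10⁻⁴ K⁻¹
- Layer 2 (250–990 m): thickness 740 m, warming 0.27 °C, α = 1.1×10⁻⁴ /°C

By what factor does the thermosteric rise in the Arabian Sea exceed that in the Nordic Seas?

≈ 1.3×

A 0–85 m: 1.6 × 85 × 3×10⁻⁴ = 0.04080 m
A 0.51 × 450 × 1.8×10⁻⁴ = 0.04131 m
A total: 0.08211 m
B 0–250 m: 2.2×10⁻⁴ × 0.78 × 250 = 0.04290 m
B Layer 2: 740 × 0.27 × 1.1×10⁻⁴ = 0.021978 m
B total: 0.064878 m
Ratio: 0.08211 / 0.064878 ≈ 1.266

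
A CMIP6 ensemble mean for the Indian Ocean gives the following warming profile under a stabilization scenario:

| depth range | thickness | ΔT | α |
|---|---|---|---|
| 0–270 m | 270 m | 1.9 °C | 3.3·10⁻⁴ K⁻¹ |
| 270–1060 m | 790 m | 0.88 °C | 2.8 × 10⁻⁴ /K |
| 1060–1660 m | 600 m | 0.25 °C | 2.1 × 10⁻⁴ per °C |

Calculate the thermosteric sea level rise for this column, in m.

Δh = 0.395 m

0–270 m: 270 × 1.9 × 3.3×10⁻⁴ = 0.16929 m
2.8×10⁻⁴ × 790 × 0.88 = 0.194656 m
1060–1660 m: 2.1×10⁻⁴ × 0.25 × 600 = 0.03150 m
Δh = 0.16929 + 0.194656 + 0.03150 = 0.395446 m ≈ 0.395 m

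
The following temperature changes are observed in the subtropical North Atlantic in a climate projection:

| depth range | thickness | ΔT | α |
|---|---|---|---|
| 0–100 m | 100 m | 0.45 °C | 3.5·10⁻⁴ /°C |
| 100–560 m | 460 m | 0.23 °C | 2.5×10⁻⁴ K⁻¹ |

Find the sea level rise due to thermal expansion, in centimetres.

0–100 m: 3.5×10⁻⁴ × 100 × 0.45 = 0.01575 m
0.23 × 2.5×10⁻⁴ × 460 = 0.02645 m
Δh = 0.01575 + 0.02645 = 0.04220 m

about 4.22 cm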